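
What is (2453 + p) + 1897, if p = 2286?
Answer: 6636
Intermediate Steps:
(2453 + p) + 1897 = (2453 + 2286) + 1897 = 4739 + 1897 = 6636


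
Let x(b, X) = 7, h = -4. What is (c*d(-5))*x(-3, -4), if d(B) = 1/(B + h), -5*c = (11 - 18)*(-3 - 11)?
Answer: 686/45 ≈ 15.244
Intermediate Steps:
c = -98/5 (c = -(11 - 18)*(-3 - 11)/5 = -(-7)*(-14)/5 = -1/5*98 = -98/5 ≈ -19.600)
d(B) = 1/(-4 + B) (d(B) = 1/(B - 4) = 1/(-4 + B))
(c*d(-5))*x(-3, -4) = -98/(5*(-4 - 5))*7 = -98/5/(-9)*7 = -98/5*(-1/9)*7 = (98/45)*7 = 686/45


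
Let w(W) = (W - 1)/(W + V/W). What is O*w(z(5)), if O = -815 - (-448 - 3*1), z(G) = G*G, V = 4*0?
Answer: -8736/25 ≈ -349.44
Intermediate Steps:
V = 0
z(G) = G²
w(W) = (-1 + W)/W (w(W) = (W - 1)/(W + 0/W) = (-1 + W)/(W + 0) = (-1 + W)/W)
O = -364 (O = -815 - (-448 - 3) = -815 - 1*(-451) = -815 + 451 = -364)
O*w(z(5)) = -364*(-1 + 5²)/(5²) = -364*(-1 + 25)/25 = -364*24/25 = -8736/25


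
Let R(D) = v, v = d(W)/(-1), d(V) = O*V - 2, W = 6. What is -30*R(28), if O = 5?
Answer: 840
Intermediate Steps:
d(V) = -2 + 5*V (d(V) = 5*V - 2 = -2 + 5*V)
v = -28 (v = (-2 + 5*6)/(-1) = (-2 + 30)*(-1) = 28*(-1) = -28)
R(D) = -28
-30*R(28) = -30*(-28) = 840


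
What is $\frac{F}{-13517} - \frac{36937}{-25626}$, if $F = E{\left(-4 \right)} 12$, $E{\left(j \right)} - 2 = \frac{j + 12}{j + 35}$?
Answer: $\frac{2208010637}{1533997986} \approx 1.4394$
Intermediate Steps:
$E{\left(j \right)} = 2 + \frac{12 + j}{35 + j}$ ($E{\left(j \right)} = 2 + \frac{j + 12}{j + 35} = 2 + \frac{12 + j}{35 + j}$)
$F = \frac{840}{31}$ ($F = \frac{82 + 3 \left(-4\right)}{35 - 4} \cdot 12 = \frac{82 - 12}{31} \cdot 12 = \frac{1}{31} \cdot 70 \cdot 12 = \frac{70}{31} \cdot 12 = \frac{840}{31} \approx 27.097$)
$\frac{F}{-13517} - \frac{36937}{-25626} = \frac{840}{31 \left(-13517\right)} - \frac{36937}{-25626} = \frac{840}{31} \left(- \frac{1}{13517}\right) - - \frac{36937}{25626} = - \frac{120}{59861} + \frac{36937}{25626} = \frac{2208010637}{1533997986}$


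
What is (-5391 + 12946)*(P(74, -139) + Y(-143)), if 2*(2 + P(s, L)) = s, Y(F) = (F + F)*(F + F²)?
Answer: -43875518955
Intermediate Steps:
Y(F) = 2*F*(F + F²) (Y(F) = (2*F)*(F + F²) = 2*F*(F + F²))
P(s, L) = -2 + s/2
(-5391 + 12946)*(P(74, -139) + Y(-143)) = (-5391 + 12946)*((-2 + (½)*74) + 2*(-143)²*(1 - 143)) = 7555*((-2 + 37) + 2*20449*(-142)) = 7555*(35 - 5807516) = 7555*(-5807481) = -43875518955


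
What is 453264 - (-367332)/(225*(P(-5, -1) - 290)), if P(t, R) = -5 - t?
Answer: 4929184778/10875 ≈ 4.5326e+5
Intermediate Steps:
453264 - (-367332)/(225*(P(-5, -1) - 290)) = 453264 - (-367332)/(225*((-5 - 1*(-5)) - 290)) = 453264 - (-367332)/(225*((-5 + 5) - 290)) = 453264 - (-367332)/(225*(0 - 290)) = 453264 - (-367332)/(225*(-290)) = 453264 - (-367332)/(-65250) = 453264 - (-367332)*(-1)/65250 = 453264 - 1*61222/10875 = 453264 - 61222/10875 = 4929184778/10875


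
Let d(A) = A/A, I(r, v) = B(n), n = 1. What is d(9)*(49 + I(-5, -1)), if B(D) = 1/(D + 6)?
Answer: 344/7 ≈ 49.143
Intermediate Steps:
B(D) = 1/(6 + D)
I(r, v) = ⅐ (I(r, v) = 1/(6 + 1) = 1/7 = ⅐)
d(A) = 1
d(9)*(49 + I(-5, -1)) = 1*(49 + ⅐) = 1*(344/7) = 344/7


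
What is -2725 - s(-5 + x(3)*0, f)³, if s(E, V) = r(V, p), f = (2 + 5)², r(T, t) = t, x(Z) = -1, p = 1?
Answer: -2726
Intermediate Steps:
f = 49 (f = 7² = 49)
s(E, V) = 1
-2725 - s(-5 + x(3)*0, f)³ = -2725 - 1*1³ = -2725 - 1*1 = -2725 - 1 = -2726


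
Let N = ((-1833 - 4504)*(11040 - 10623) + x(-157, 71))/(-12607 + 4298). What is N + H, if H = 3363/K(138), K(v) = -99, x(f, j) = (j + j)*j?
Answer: 77556362/274197 ≈ 282.85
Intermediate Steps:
x(f, j) = 2*j² (x(f, j) = (2*j)*j = 2*j²)
H = -1121/33 (H = 3363/(-99) = 3363*(-1/99) = -1121/33 ≈ -33.970)
N = 2632447/8309 (N = ((-1833 - 4504)*(11040 - 10623) + 2*71²)/(-12607 + 4298) = (-6337*417 + 2*5041)/(-8309) = (-2642529 + 10082)*(-1/8309) = -2632447*(-1/8309) = 2632447/8309 ≈ 316.82)
N + H = 2632447/8309 - 1121/33 = 77556362/274197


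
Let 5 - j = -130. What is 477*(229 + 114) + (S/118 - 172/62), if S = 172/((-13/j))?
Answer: 3889752875/23777 ≈ 1.6359e+5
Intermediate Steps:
j = 135 (j = 5 - 1*(-130) = 5 + 130 = 135)
S = -23220/13 (S = 172/((-13/135)) = 172/((-13*1/135)) = 172/(-13/135) = 172*(-135/13) = -23220/13 ≈ -1786.2)
477*(229 + 114) + (S/118 - 172/62) = 477*(229 + 114) + (-23220/13/118 - 172/62) = 477*343 + (-23220/13*1/118 - 172*1/62) = 163611 + (-11610/767 - 86/31) = 163611 - 425872/23777 = 3889752875/23777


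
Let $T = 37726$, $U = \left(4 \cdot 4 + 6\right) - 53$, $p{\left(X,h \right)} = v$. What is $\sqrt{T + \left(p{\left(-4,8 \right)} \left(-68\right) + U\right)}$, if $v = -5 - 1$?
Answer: $\sqrt{38103} \approx 195.2$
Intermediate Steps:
$v = -6$ ($v = -5 - 1 = -6$)
$p{\left(X,h \right)} = -6$
$U = -31$ ($U = \left(16 + 6\right) - 53 = 22 - 53 = -31$)
$\sqrt{T + \left(p{\left(-4,8 \right)} \left(-68\right) + U\right)} = \sqrt{37726 - -377} = \sqrt{37726 + \left(408 - 31\right)} = \sqrt{37726 + 377} = \sqrt{38103}$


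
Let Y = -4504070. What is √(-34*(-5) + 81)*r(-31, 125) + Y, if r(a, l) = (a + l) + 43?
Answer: -4504070 + 137*√251 ≈ -4.5019e+6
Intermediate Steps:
r(a, l) = 43 + a + l
√(-34*(-5) + 81)*r(-31, 125) + Y = √(-34*(-5) + 81)*(43 - 31 + 125) - 4504070 = √(170 + 81)*137 - 4504070 = √251*137 - 4504070 = 137*√251 - 4504070 = -4504070 + 137*√251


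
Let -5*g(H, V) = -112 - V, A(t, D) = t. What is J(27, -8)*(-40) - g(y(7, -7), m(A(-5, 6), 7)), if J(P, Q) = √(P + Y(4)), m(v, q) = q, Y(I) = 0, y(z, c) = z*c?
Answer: -119/5 - 120*√3 ≈ -231.65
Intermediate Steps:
y(z, c) = c*z
g(H, V) = 112/5 + V/5 (g(H, V) = -(-112 - V)/5 = 112/5 + V/5)
J(P, Q) = √P (J(P, Q) = √(P + 0) = √P)
J(27, -8)*(-40) - g(y(7, -7), m(A(-5, 6), 7)) = √27*(-40) - (112/5 + (⅕)*7) = (3*√3)*(-40) - (112/5 + 7/5) = -120*√3 - 1*119/5 = -120*√3 - 119/5 = -119/5 - 120*√3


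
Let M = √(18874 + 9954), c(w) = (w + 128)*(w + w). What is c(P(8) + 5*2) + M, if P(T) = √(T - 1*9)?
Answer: 2758 + 2*√7207 + 296*I ≈ 2927.8 + 296.0*I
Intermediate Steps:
P(T) = √(-9 + T) (P(T) = √(T - 9) = √(-9 + T))
c(w) = 2*w*(128 + w) (c(w) = (128 + w)*(2*w) = 2*w*(128 + w))
M = 2*√7207 (M = √28828 = 2*√7207 ≈ 169.79)
c(P(8) + 5*2) + M = 2*(√(-9 + 8) + 5*2)*(128 + (√(-9 + 8) + 5*2)) + 2*√7207 = 2*(√(-1) + 10)*(128 + (√(-1) + 10)) + 2*√7207 = 2*(I + 10)*(128 + (I + 10)) + 2*√7207 = 2*(10 + I)*(128 + (10 + I)) + 2*√7207 = 2*(10 + I)*(138 + I) + 2*√7207 = 2*√7207 + 2*(10 + I)*(138 + I)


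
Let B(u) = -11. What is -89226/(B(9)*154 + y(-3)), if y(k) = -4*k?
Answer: 44613/841 ≈ 53.048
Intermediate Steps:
-89226/(B(9)*154 + y(-3)) = -89226/(-11*154 - 4*(-3)) = -89226/(-1694 + 12) = -89226/(-1682) = -89226*(-1/1682) = 44613/841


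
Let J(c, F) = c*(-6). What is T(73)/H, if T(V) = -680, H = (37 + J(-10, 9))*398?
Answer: -340/19303 ≈ -0.017614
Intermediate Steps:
J(c, F) = -6*c
H = 38606 (H = (37 - 6*(-10))*398 = (37 + 60)*398 = 97*398 = 38606)
T(73)/H = -680/38606 = -680*1/38606 = -340/19303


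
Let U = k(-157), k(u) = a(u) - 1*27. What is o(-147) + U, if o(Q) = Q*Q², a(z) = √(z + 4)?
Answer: -3176550 + 3*I*√17 ≈ -3.1766e+6 + 12.369*I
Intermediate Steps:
a(z) = √(4 + z)
k(u) = -27 + √(4 + u) (k(u) = √(4 + u) - 1*27 = √(4 + u) - 27 = -27 + √(4 + u))
o(Q) = Q³
U = -27 + 3*I*√17 (U = -27 + √(4 - 157) = -27 + √(-153) = -27 + 3*I*√17 ≈ -27.0 + 12.369*I)
o(-147) + U = (-147)³ + (-27 + 3*I*√17) = -3176523 + (-27 + 3*I*√17) = -3176550 + 3*I*√17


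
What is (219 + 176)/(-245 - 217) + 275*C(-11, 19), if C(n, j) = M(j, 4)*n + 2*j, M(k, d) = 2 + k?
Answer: -24521045/462 ≈ -53076.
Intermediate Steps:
C(n, j) = 2*j + n*(2 + j) (C(n, j) = (2 + j)*n + 2*j = n*(2 + j) + 2*j = 2*j + n*(2 + j))
(219 + 176)/(-245 - 217) + 275*C(-11, 19) = (219 + 176)/(-245 - 217) + 275*(2*19 - 11*(2 + 19)) = 395/(-462) + 275*(38 - 11*21) = 395*(-1/462) + 275*(38 - 231) = -395/462 + 275*(-193) = -395/462 - 53075 = -24521045/462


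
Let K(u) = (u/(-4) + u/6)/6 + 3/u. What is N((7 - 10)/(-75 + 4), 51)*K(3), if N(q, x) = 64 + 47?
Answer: 851/8 ≈ 106.38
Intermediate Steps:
K(u) = 3/u - u/72 (K(u) = (u*(-¼) + u*(⅙))*(⅙) + 3/u = (-u/4 + u/6)*(⅙) + 3/u = -u/12*(⅙) + 3/u = -u/72 + 3/u = 3/u - u/72)
N(q, x) = 111
N((7 - 10)/(-75 + 4), 51)*K(3) = 111*(3/3 - 1/72*3) = 111*(3*(⅓) - 1/24) = 111*(1 - 1/24) = 111*(23/24) = 851/8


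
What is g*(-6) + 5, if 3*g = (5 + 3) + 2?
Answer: -15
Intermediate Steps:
g = 10/3 (g = ((5 + 3) + 2)/3 = (8 + 2)/3 = (1/3)*10 = 10/3 ≈ 3.3333)
g*(-6) + 5 = (10/3)*(-6) + 5 = -20 + 5 = -15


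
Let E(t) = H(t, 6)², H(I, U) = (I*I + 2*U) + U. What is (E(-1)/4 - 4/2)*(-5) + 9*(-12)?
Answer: -2197/4 ≈ -549.25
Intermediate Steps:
H(I, U) = I² + 3*U (H(I, U) = (I² + 2*U) + U = I² + 3*U)
E(t) = (18 + t²)² (E(t) = (t² + 3*6)² = (t² + 18)² = (18 + t²)²)
(E(-1)/4 - 4/2)*(-5) + 9*(-12) = ((18 + (-1)²)²/4 - 4/2)*(-5) + 9*(-12) = ((18 + 1)²*(¼) - 4*½)*(-5) - 108 = (19²*(¼) - 2)*(-5) - 108 = (361*(¼) - 2)*(-5) - 108 = (361/4 - 2)*(-5) - 108 = (353/4)*(-5) - 108 = -1765/4 - 108 = -2197/4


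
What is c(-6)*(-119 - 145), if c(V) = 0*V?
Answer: 0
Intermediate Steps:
c(V) = 0
c(-6)*(-119 - 145) = 0*(-119 - 145) = 0*(-264) = 0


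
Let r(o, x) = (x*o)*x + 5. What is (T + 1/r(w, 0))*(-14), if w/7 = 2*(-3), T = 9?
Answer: -644/5 ≈ -128.80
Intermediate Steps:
w = -42 (w = 7*(2*(-3)) = 7*(-6) = -42)
r(o, x) = 5 + o*x**2 (r(o, x) = (o*x)*x + 5 = o*x**2 + 5 = 5 + o*x**2)
(T + 1/r(w, 0))*(-14) = (9 + 1/(5 - 42*0**2))*(-14) = (9 + 1/(5 - 42*0))*(-14) = (9 + 1/(5 + 0))*(-14) = (9 + 1/5)*(-14) = (46/5)*(-14) = -644/5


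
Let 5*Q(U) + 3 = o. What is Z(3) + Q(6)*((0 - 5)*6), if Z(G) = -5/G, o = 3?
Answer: -5/3 ≈ -1.6667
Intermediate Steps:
Q(U) = 0 (Q(U) = -3/5 + (1/5)*3 = -3/5 + 3/5 = 0)
Z(3) + Q(6)*((0 - 5)*6) = -5/3 + 0*((0 - 5)*6) = -5*1/3 + 0*(-5*6) = -5/3 + 0*(-30) = -5/3 + 0 = -5/3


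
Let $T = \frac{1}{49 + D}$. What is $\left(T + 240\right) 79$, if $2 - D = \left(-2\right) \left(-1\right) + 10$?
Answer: $\frac{739519}{39} \approx 18962.0$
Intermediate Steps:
$D = -10$ ($D = 2 - \left(\left(-2\right) \left(-1\right) + 10\right) = 2 - \left(2 + 10\right) = 2 - 12 = -10$)
$T = \frac{1}{39}$ ($T = \frac{1}{49 - 10} = \frac{1}{39} \approx 0.025641$)
$\left(T + 240\right) 79 = \left(\frac{1}{39} + 240\right) 79 = \frac{9361}{39} \cdot 79 = \frac{739519}{39}$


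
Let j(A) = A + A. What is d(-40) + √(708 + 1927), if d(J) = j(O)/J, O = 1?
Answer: -1/20 + √2635 ≈ 51.282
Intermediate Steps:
j(A) = 2*A
d(J) = 2/J (d(J) = (2*1)/J = 2/J)
d(-40) + √(708 + 1927) = 2/(-40) + √(708 + 1927) = 2*(-1/40) + √2635 = -1/20 + √2635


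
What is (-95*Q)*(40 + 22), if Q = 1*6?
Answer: -35340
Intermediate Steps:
Q = 6
(-95*Q)*(40 + 22) = (-95*6)*(40 + 22) = -570*62 = -35340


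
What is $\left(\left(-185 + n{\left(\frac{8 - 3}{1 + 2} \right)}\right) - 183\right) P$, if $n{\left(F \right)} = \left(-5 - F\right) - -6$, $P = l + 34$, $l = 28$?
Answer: $- \frac{68572}{3} \approx -22857.0$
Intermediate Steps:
$P = 62$ ($P = 28 + 34 = 62$)
$n{\left(F \right)} = 1 - F$ ($n{\left(F \right)} = \left(-5 - F\right) + 6 = 1 - F$)
$\left(\left(-185 + n{\left(\frac{8 - 3}{1 + 2} \right)}\right) - 183\right) P = \left(\left(-185 + \left(1 - \frac{8 - 3}{1 + 2}\right)\right) - 183\right) 62 = \left(\left(-185 + \left(1 - \frac{5}{3}\right)\right) - 183\right) 62 = \left(\left(-185 - \frac{2}{3}\right) - 183\right) 62 = \left(- \frac{557}{3} - 183\right) 62 = \left(- \frac{1106}{3}\right) 62 = - \frac{68572}{3}$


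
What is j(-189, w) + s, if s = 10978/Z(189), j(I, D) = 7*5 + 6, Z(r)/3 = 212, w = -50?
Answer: 18527/318 ≈ 58.261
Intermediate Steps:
Z(r) = 636 (Z(r) = 3*212 = 636)
j(I, D) = 41 (j(I, D) = 35 + 6 = 41)
s = 5489/318 (s = 10978/636 = 10978*(1/636) = 5489/318 ≈ 17.261)
j(-189, w) + s = 41 + 5489/318 = 18527/318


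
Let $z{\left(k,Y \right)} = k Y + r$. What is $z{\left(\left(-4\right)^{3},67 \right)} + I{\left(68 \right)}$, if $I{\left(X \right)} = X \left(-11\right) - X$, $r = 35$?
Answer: $-5069$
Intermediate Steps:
$z{\left(k,Y \right)} = 35 + Y k$ ($z{\left(k,Y \right)} = k Y + 35 = Y k + 35 = 35 + Y k$)
$I{\left(X \right)} = - 12 X$ ($I{\left(X \right)} = - 11 X - X = - 12 X$)
$z{\left(\left(-4\right)^{3},67 \right)} + I{\left(68 \right)} = \left(35 + 67 \left(-4\right)^{3}\right) - 816 = \left(35 + 67 \left(-64\right)\right) - 816 = \left(35 - 4288\right) - 816 = -4253 - 816 = -5069$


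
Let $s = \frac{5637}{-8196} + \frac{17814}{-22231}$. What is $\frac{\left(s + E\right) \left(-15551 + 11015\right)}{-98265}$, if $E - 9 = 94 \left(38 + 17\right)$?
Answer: $\frac{118864595393838}{497344484615} \approx 239.0$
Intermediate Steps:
$s = - \frac{90439897}{60735092}$ ($s = 5637 \left(- \frac{1}{8196}\right) + 17814 \left(- \frac{1}{22231}\right) = - \frac{1879}{2732} - \frac{17814}{22231} = - \frac{90439897}{60735092} \approx -1.4891$)
$E = 5179$ ($E = 9 + 94 \left(38 + 17\right) = 9 + 94 \cdot 55 = 9 + 5170 = 5179$)
$\frac{\left(s + E\right) \left(-15551 + 11015\right)}{-98265} = \frac{\left(- \frac{90439897}{60735092} + 5179\right) \left(-15551 + 11015\right)}{-98265} = \frac{314456601571}{60735092} \left(-4536\right) \left(- \frac{1}{98265}\right) = \left(- \frac{356593786181514}{15183773}\right) \left(- \frac{1}{98265}\right) = \frac{118864595393838}{497344484615}$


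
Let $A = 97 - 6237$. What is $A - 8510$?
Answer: $-14650$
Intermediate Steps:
$A = -6140$ ($A = 97 - 6237 = -6140$)
$A - 8510 = -6140 - 8510 = -14650$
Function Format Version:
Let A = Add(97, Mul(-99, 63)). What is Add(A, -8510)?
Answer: -14650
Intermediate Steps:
A = -6140 (A = Add(97, -6237) = -6140)
Add(A, -8510) = Add(-6140, -8510) = -14650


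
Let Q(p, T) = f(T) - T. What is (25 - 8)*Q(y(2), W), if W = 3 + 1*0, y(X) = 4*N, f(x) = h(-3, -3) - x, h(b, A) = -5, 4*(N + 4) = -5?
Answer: -187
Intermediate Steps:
N = -21/4 (N = -4 + (¼)*(-5) = -4 - 5/4 = -21/4 ≈ -5.2500)
f(x) = -5 - x
y(X) = -21 (y(X) = 4*(-21/4) = -21)
W = 3 (W = 3 + 0 = 3)
Q(p, T) = -5 - 2*T (Q(p, T) = (-5 - T) - T = -5 - 2*T)
(25 - 8)*Q(y(2), W) = (25 - 8)*(-5 - 2*3) = 17*(-5 - 6) = 17*(-11) = -187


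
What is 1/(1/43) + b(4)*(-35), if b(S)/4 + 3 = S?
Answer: -97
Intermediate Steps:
b(S) = -12 + 4*S
1/(1/43) + b(4)*(-35) = 1/(1/43) + (-12 + 4*4)*(-35) = 1/(1/43) + (-12 + 16)*(-35) = 43 + 4*(-35) = 43 - 140 = -97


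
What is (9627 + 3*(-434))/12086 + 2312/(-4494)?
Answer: 4734859/27157242 ≈ 0.17435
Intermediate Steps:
(9627 + 3*(-434))/12086 + 2312/(-4494) = (9627 - 1302)*(1/12086) + 2312*(-1/4494) = 8325*(1/12086) - 1156/2247 = 8325/12086 - 1156/2247 = 4734859/27157242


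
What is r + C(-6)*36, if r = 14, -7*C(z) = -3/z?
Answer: 80/7 ≈ 11.429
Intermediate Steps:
C(z) = 3/(7*z) (C(z) = -(-3)/(7*z) = 3/(7*z))
r + C(-6)*36 = 14 + ((3/7)/(-6))*36 = 14 + ((3/7)*(-1/6))*36 = 14 - 1/14*36 = 14 - 18/7 = 80/7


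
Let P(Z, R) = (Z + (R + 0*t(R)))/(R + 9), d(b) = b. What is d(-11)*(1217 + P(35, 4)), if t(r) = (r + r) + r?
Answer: -13420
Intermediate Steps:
t(r) = 3*r (t(r) = 2*r + r = 3*r)
P(Z, R) = (R + Z)/(9 + R) (P(Z, R) = (Z + (R + 0*(3*R)))/(R + 9) = (Z + (R + 0))/(9 + R) = (Z + R)/(9 + R) = (R + Z)/(9 + R))
d(-11)*(1217 + P(35, 4)) = -11*(1217 + (4 + 35)/(9 + 4)) = -11*(1217 + 39/13) = -11*(1217 + (1/13)*39) = -11*(1217 + 3) = -11*1220 = -13420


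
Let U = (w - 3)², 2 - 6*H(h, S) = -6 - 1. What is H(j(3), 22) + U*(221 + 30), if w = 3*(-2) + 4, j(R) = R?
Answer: 12553/2 ≈ 6276.5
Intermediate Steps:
w = -2 (w = -6 + 4 = -2)
H(h, S) = 3/2 (H(h, S) = ⅓ - (-6 - 1)/6 = ⅓ - ⅙*(-7) = ⅓ + 7/6 = 3/2)
U = 25 (U = (-2 - 3)² = (-5)² = 25)
H(j(3), 22) + U*(221 + 30) = 3/2 + 25*(221 + 30) = 3/2 + 25*251 = 3/2 + 6275 = 12553/2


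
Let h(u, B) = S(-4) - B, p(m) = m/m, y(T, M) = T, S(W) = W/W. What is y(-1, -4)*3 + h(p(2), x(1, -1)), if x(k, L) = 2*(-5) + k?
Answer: 7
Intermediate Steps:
S(W) = 1
p(m) = 1
x(k, L) = -10 + k
h(u, B) = 1 - B
y(-1, -4)*3 + h(p(2), x(1, -1)) = -1*3 + (1 - (-10 + 1)) = -3 + (1 - 1*(-9)) = -3 + (1 + 9) = -3 + 10 = 7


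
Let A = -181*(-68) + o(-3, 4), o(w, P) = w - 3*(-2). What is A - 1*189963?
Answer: -177652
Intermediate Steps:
o(w, P) = 6 + w (o(w, P) = w + 6 = 6 + w)
A = 12311 (A = -181*(-68) + (6 - 3) = 12308 + 3 = 12311)
A - 1*189963 = 12311 - 1*189963 = 12311 - 189963 = -177652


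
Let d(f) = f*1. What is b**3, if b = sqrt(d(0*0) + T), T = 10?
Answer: 10*sqrt(10) ≈ 31.623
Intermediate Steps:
d(f) = f
b = sqrt(10) (b = sqrt(0*0 + 10) = sqrt(0 + 10) = sqrt(10) ≈ 3.1623)
b**3 = (sqrt(10))**3 = 10*sqrt(10)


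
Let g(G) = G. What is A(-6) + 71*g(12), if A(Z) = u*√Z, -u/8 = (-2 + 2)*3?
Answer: 852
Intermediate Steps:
u = 0 (u = -8*(-2 + 2)*3 = -0*3 = -8*0 = 0)
A(Z) = 0 (A(Z) = 0*√Z = 0)
A(-6) + 71*g(12) = 0 + 71*12 = 0 + 852 = 852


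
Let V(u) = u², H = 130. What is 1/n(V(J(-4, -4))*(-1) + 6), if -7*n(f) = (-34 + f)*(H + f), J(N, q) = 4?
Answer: 7/5280 ≈ 0.0013258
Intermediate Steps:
n(f) = -(-34 + f)*(130 + f)/7
1/n(V(J(-4, -4))*(-1) + 6) = 1/(4420/7 - 96*(4²*(-1) + 6)/7 - (4²*(-1) + 6)²/7) = 1/(4420/7 - 96*(16*(-1) + 6)/7 - (16*(-1) + 6)²/7) = 1/(4420/7 - 96*(-16 + 6)/7 - (-16 + 6)²/7) = 1/(4420/7 - 96/7*(-10) - ⅐*(-10)²) = 1/(4420/7 + 960/7 - ⅐*100) = 1/(4420/7 + 960/7 - 100/7) = 1/(5280/7) = 7/5280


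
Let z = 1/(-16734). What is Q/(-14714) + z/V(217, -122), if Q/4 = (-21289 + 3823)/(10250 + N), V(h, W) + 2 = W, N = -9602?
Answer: 1006794809/137393034408 ≈ 0.0073278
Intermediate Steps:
V(h, W) = -2 + W
z = -1/16734 ≈ -5.9759e-5
Q = -2911/27 (Q = 4*((-21289 + 3823)/(10250 - 9602)) = 4*(-17466/648) = 4*(-17466*1/648) = 4*(-2911/108) = -2911/27 ≈ -107.81)
Q/(-14714) + z/V(217, -122) = -2911/27/(-14714) - 1/(16734*(-2 - 122)) = -2911/27*(-1/14714) - 1/16734/(-124) = 2911/397278 - 1/16734*(-1/124) = 2911/397278 + 1/2075016 = 1006794809/137393034408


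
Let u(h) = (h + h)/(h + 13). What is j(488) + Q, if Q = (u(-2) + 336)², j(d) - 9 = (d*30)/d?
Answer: 13635583/121 ≈ 1.1269e+5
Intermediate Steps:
u(h) = 2*h/(13 + h) (u(h) = (2*h)/(13 + h) = 2*h/(13 + h))
j(d) = 39 (j(d) = 9 + (d*30)/d = 9 + (30*d)/d = 9 + 30 = 39)
Q = 13630864/121 (Q = (2*(-2)/(13 - 2) + 336)² = (2*(-2)/11 + 336)² = (2*(-2)*(1/11) + 336)² = (-4/11 + 336)² = (3692/11)² = 13630864/121 ≈ 1.1265e+5)
j(488) + Q = 39 + 13630864/121 = 13635583/121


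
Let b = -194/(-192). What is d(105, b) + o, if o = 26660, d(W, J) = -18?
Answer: 26642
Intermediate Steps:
b = 97/96 (b = -194*(-1/192) = 97/96 ≈ 1.0104)
d(105, b) + o = -18 + 26660 = 26642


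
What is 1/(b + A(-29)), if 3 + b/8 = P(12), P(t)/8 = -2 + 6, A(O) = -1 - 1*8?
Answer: 1/223 ≈ 0.0044843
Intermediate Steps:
A(O) = -9 (A(O) = -1 - 8 = -9)
P(t) = 32 (P(t) = 8*(-2 + 6) = 8*4 = 32)
b = 232 (b = -24 + 8*32 = -24 + 256 = 232)
1/(b + A(-29)) = 1/(232 - 9) = 1/223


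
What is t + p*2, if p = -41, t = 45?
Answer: -37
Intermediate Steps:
t + p*2 = 45 - 41*2 = 45 - 82 = -37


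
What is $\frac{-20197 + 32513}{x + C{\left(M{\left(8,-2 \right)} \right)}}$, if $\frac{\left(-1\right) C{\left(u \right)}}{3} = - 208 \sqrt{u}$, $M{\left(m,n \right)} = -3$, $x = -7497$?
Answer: $- \frac{10259228}{6374793} - \frac{2561728 i \sqrt{3}}{19124379} \approx -1.6093 - 0.23201 i$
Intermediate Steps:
$C{\left(u \right)} = 624 \sqrt{u}$ ($C{\left(u \right)} = - 3 \left(- 208 \sqrt{u}\right) = 624 \sqrt{u}$)
$\frac{-20197 + 32513}{x + C{\left(M{\left(8,-2 \right)} \right)}} = \frac{-20197 + 32513}{-7497 + 624 \sqrt{-3}} = \frac{12316}{-7497 + 624 i \sqrt{3}}$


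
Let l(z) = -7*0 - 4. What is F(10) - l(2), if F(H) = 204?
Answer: 208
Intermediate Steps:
l(z) = -4 (l(z) = 0 - 4 = -4)
F(10) - l(2) = 204 - 1*(-4) = 204 + 4 = 208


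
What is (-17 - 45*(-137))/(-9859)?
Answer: -6148/9859 ≈ -0.62359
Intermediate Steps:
(-17 - 45*(-137))/(-9859) = (-17 + 6165)*(-1/9859) = 6148*(-1/9859) = -6148/9859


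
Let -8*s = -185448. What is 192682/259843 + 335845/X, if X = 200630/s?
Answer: 404594868697459/10426460218 ≈ 38805.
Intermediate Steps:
s = 23181 (s = -⅛*(-185448) = 23181)
X = 200630/23181 ≈ 8.6549
192682/259843 + 335845/X = 192682/259843 + 335845/(200630/23181) = 192682*(1/259843) + 335845*(23181/200630) = 192682/259843 + 1557044589/40126 = 404594868697459/10426460218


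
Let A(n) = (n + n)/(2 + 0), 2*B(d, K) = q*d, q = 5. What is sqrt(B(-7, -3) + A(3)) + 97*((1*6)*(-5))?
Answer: -2910 + I*sqrt(58)/2 ≈ -2910.0 + 3.8079*I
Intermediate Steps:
B(d, K) = 5*d/2 (B(d, K) = (5*d)/2 = 5*d/2)
A(n) = n (A(n) = (2*n)/2 = (2*n)*(1/2) = n)
sqrt(B(-7, -3) + A(3)) + 97*((1*6)*(-5)) = sqrt((5/2)*(-7) + 3) + 97*((1*6)*(-5)) = sqrt(-35/2 + 3) + 97*(6*(-5)) = sqrt(-29/2) + 97*(-30) = I*sqrt(58)/2 - 2910 = -2910 + I*sqrt(58)/2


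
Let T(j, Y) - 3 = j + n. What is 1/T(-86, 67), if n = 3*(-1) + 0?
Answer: -1/86 ≈ -0.011628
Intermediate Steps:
n = -3 (n = -3 + 0 = -3)
T(j, Y) = j (T(j, Y) = 3 + (j - 3) = 3 + (-3 + j) = j)
1/T(-86, 67) = 1/(-86) = -1/86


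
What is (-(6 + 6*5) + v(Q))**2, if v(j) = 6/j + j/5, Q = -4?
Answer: 146689/100 ≈ 1466.9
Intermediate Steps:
v(j) = 6/j + j/5 (v(j) = 6/j + j*(1/5) = 6/j + j/5)
(-(6 + 6*5) + v(Q))**2 = (-(6 + 6*5) + (6/(-4) + (1/5)*(-4)))**2 = (-(6 + 30) + (6*(-1/4) - 4/5))**2 = (-1*36 + (-3/2 - 4/5))**2 = (-36 - 23/10)**2 = (-383/10)**2 = 146689/100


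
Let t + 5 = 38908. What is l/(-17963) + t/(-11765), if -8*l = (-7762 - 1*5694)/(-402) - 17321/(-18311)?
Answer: -20574467888365147/6222557357033160 ≈ -3.3064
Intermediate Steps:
l = -126677929/29444088 (l = -((-7762 - 1*5694)/(-402) - 17321/(-18311))/8 = -((-7762 - 5694)*(-1/402) - 17321*(-1/18311))/8 = -(-13456*(-1/402) + 17321/18311)/8 = -(6728/201 + 17321/18311)/8 = -1/8*126677929/3680511 = -126677929/29444088 ≈ -4.3023)
t = 38903 (t = -5 + 38908 = 38903)
l/(-17963) + t/(-11765) = -126677929/29444088/(-17963) + 38903/(-11765) = -126677929/29444088*(-1/17963) + 38903*(-1/11765) = 126677929/528904152744 - 38903/11765 = -20574467888365147/6222557357033160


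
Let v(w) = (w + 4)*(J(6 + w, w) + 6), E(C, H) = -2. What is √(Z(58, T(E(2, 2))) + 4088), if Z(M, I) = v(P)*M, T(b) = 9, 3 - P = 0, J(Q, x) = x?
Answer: 7*√158 ≈ 87.989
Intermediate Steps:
P = 3 (P = 3 - 1*0 = 3 + 0 = 3)
v(w) = (4 + w)*(6 + w) (v(w) = (w + 4)*(w + 6) = (4 + w)*(6 + w))
Z(M, I) = 63*M (Z(M, I) = (24 + 3² + 10*3)*M = (24 + 9 + 30)*M = 63*M)
√(Z(58, T(E(2, 2))) + 4088) = √(63*58 + 4088) = √(3654 + 4088) = √7742 = 7*√158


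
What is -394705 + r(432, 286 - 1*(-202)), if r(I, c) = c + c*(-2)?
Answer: -395193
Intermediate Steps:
r(I, c) = -c (r(I, c) = c - 2*c = -c)
-394705 + r(432, 286 - 1*(-202)) = -394705 - (286 - 1*(-202)) = -394705 - (286 + 202) = -394705 - 1*488 = -394705 - 488 = -395193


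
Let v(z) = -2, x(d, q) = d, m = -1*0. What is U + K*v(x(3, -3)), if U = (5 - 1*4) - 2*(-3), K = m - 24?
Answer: 55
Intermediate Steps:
m = 0
K = -24 (K = 0 - 24 = -24)
U = 7 (U = (5 - 4) + 6 = 1 + 6 = 7)
U + K*v(x(3, -3)) = 7 - 24*(-2) = 7 + 48 = 55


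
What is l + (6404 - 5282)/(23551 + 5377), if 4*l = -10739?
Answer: -38831663/14464 ≈ -2684.7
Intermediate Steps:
l = -10739/4 (l = (¼)*(-10739) = -10739/4 ≈ -2684.8)
l + (6404 - 5282)/(23551 + 5377) = -10739/4 + (6404 - 5282)/(23551 + 5377) = -10739/4 + 1122/28928 = -10739/4 + 1122*(1/28928) = -10739/4 + 561/14464 = -38831663/14464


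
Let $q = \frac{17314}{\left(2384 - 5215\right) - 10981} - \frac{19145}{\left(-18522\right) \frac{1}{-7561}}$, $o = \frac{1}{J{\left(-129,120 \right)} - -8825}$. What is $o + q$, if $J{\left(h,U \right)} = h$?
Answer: $- \frac{103507322613283}{13242034008} \approx -7816.6$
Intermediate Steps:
$o = \frac{1}{8696}$ ($o = \frac{1}{-129 - -8825} = \frac{1}{-129 + 8825} = \frac{1}{8696} \approx 0.000115$)
$q = - \frac{11902866161}{1522773}$ ($q = \frac{17314}{-2831 - 10981} - \frac{19145}{\left(-18522\right) \left(- \frac{1}{7561}\right)} = \frac{17314}{-13812} - \frac{19145}{\frac{18522}{7561}} = 17314 \left(- \frac{1}{13812}\right) - \frac{20679335}{2646} = - \frac{8657}{6906} - \frac{20679335}{2646} = - \frac{11902866161}{1522773} \approx -7816.6$)
$o + q = \frac{1}{8696} - \frac{11902866161}{1522773} = - \frac{103507322613283}{13242034008}$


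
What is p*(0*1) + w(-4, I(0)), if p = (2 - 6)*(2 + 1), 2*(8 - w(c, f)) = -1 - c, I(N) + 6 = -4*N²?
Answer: 13/2 ≈ 6.5000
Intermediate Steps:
I(N) = -6 - 4*N²
w(c, f) = 17/2 + c/2 (w(c, f) = 8 - (-1 - c)/2 = 8 + (½ + c/2) = 17/2 + c/2)
p = -12 (p = -4*3 = -12)
p*(0*1) + w(-4, I(0)) = -0 + (17/2 + (½)*(-4)) = -12*0 + (17/2 - 2) = 0 + 13/2 = 13/2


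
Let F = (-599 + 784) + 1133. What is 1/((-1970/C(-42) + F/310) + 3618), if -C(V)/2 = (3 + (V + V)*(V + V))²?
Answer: 7723569555/27976712430644 ≈ 0.00027607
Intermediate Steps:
F = 1318 (F = 185 + 1133 = 1318)
C(V) = -2*(3 + 4*V²)² (C(V) = -2*(3 + (V + V)*(V + V))² = -2*(3 + (2*V)*(2*V))² = -2*(3 + 4*V²)²)
1/((-1970/C(-42) + F/310) + 3618) = 1/((-1970*(-1/(2*(3 + 4*(-42)²)²)) + 1318/310) + 3618) = 1/((-1970*(-1/(2*(3 + 4*1764)²)) + 1318*(1/310)) + 3618) = 1/((-1970*(-1/(2*(3 + 7056)²)) + 659/155) + 3618) = 1/((-1970/((-2*7059²)) + 659/155) + 3618) = 1/((-1970/((-2*49829481)) + 659/155) + 3618) = 1/((-1970/(-99658962) + 659/155) + 3618) = 1/((-1970*(-1/99658962) + 659/155) + 3618) = 1/((985/49829481 + 659/155) + 3618) = 1/(32837780654/7723569555 + 3618) = 1/(27976712430644/7723569555) = 7723569555/27976712430644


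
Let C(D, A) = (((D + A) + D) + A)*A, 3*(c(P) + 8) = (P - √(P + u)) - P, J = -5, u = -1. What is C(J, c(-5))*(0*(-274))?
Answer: 0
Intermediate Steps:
c(P) = -8 - √(-1 + P)/3 (c(P) = -8 + ((P - √(P - 1)) - P)/3 = -8 + ((P - √(-1 + P)) - P)/3 = -8 + (-√(-1 + P))/3 = -8 - √(-1 + P)/3)
C(D, A) = A*(2*A + 2*D) (C(D, A) = (((A + D) + D) + A)*A = ((A + 2*D) + A)*A = (2*A + 2*D)*A = A*(2*A + 2*D))
C(J, c(-5))*(0*(-274)) = (2*(-8 - √(-1 - 5)/3)*((-8 - √(-1 - 5)/3) - 5))*(0*(-274)) = (2*(-8 - I*√6/3)*((-8 - I*√6/3) - 5))*0 = (2*(-8 - I*√6/3)*(-13 - I*√6/3))*0 = (2*(-13 - I*√6/3)*(-8 - I*√6/3))*0 = 0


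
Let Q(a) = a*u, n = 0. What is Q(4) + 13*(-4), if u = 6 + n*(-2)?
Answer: -28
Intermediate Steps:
u = 6 (u = 6 + 0*(-2) = 6 + 0 = 6)
Q(a) = 6*a (Q(a) = a*6 = 6*a)
Q(4) + 13*(-4) = 6*4 + 13*(-4) = 24 - 52 = -28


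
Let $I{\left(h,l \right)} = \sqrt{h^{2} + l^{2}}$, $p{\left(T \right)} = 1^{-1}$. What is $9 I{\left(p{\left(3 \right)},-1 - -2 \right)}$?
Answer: $9 \sqrt{2} \approx 12.728$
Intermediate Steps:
$p{\left(T \right)} = 1$
$9 I{\left(p{\left(3 \right)},-1 - -2 \right)} = 9 \sqrt{1^{2} + \left(-1 - -2\right)^{2}} = 9 \sqrt{1 + \left(-1 + 2\right)^{2}} = 9 \sqrt{1 + 1^{2}} = 9 \sqrt{1 + 1} = 9 \sqrt{2}$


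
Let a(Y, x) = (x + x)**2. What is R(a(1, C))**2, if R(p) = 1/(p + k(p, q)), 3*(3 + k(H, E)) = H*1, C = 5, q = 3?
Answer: 9/152881 ≈ 5.8869e-5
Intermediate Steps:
a(Y, x) = 4*x**2 (a(Y, x) = (2*x)**2 = 4*x**2)
k(H, E) = -3 + H/3 (k(H, E) = -3 + (H*1)/3 = -3 + H/3)
R(p) = 1/(-3 + 4*p/3) (R(p) = 1/(p + (-3 + p/3)) = 1/(-3 + 4*p/3))
R(a(1, C))**2 = (3/(-9 + 4*(4*5**2)))**2 = (3/(-9 + 4*(4*25)))**2 = (3/(-9 + 4*100))**2 = (3/(-9 + 400))**2 = (3/391)**2 = 9/152881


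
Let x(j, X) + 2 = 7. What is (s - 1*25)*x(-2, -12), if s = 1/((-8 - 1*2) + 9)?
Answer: -130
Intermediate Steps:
s = -1 (s = 1/((-8 - 2) + 9) = 1/(-10 + 9) = 1/(-1) = -1)
x(j, X) = 5 (x(j, X) = -2 + 7 = 5)
(s - 1*25)*x(-2, -12) = (-1 - 1*25)*5 = (-1 - 25)*5 = -26*5 = -130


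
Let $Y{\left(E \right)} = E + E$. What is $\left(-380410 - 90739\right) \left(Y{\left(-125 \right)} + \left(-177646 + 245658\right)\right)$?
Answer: $-31925998538$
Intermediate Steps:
$Y{\left(E \right)} = 2 E$
$\left(-380410 - 90739\right) \left(Y{\left(-125 \right)} + \left(-177646 + 245658\right)\right) = \left(-380410 - 90739\right) \left(2 \left(-125\right) + \left(-177646 + 245658\right)\right) = - 471149 \left(-250 + 68012\right) = \left(-471149\right) 67762 = -31925998538$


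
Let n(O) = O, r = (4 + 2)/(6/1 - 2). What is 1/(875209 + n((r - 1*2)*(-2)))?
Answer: 1/875210 ≈ 1.1426e-6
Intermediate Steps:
r = 3/2 (r = 6/(6*1 - 2) = 6/(6 - 2) = 6/4 = 6*(¼) = 3/2 ≈ 1.5000)
1/(875209 + n((r - 1*2)*(-2))) = 1/(875209 + (3/2 - 1*2)*(-2)) = 1/(875209 + (3/2 - 2)*(-2)) = 1/(875209 - ½*(-2)) = 1/(875209 + 1) = 1/875210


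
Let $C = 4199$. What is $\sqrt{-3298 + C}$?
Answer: $\sqrt{901} \approx 30.017$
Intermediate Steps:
$\sqrt{-3298 + C} = \sqrt{-3298 + 4199} = \sqrt{901}$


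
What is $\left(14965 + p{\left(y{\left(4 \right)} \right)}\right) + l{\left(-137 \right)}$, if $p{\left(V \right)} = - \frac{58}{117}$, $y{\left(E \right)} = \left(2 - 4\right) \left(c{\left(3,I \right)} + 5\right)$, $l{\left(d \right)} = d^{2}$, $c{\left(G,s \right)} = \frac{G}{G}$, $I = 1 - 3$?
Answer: $\frac{3946820}{117} \approx 33734.0$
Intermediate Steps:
$I = -2$
$c{\left(G,s \right)} = 1$
$y{\left(E \right)} = -12$ ($y{\left(E \right)} = \left(2 - 4\right) \left(1 + 5\right) = \left(-2\right) 6 = -12$)
$p{\left(V \right)} = - \frac{58}{117}$ ($p{\left(V \right)} = \left(-58\right) \frac{1}{117} = - \frac{58}{117}$)
$\left(14965 + p{\left(y{\left(4 \right)} \right)}\right) + l{\left(-137 \right)} = \left(14965 - \frac{58}{117}\right) + \left(-137\right)^{2} = \frac{1750847}{117} + 18769 = \frac{3946820}{117}$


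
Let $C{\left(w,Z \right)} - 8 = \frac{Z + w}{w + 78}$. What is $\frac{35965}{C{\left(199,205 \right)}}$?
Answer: $\frac{1992461}{524} \approx 3802.4$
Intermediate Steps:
$C{\left(w,Z \right)} = 8 + \frac{Z + w}{78 + w}$ ($C{\left(w,Z \right)} = 8 + \frac{Z + w}{w + 78} = 8 + \frac{Z + w}{78 + w}$)
$\frac{35965}{C{\left(199,205 \right)}} = \frac{35965}{\frac{1}{78 + 199} \left(624 + 205 + 9 \cdot 199\right)} = \frac{35965}{\frac{1}{277} \left(624 + 205 + 1791\right)} = \frac{35965}{\frac{1}{277} \cdot 2620} = \frac{35965}{\frac{2620}{277}} = 35965 \cdot \frac{277}{2620} = \frac{1992461}{524}$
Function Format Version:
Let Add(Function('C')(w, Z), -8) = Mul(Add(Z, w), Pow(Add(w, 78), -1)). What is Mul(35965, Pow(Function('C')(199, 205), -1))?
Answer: Rational(1992461, 524) ≈ 3802.4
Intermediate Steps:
Function('C')(w, Z) = Add(8, Mul(Pow(Add(78, w), -1), Add(Z, w))) (Function('C')(w, Z) = Add(8, Mul(Add(Z, w), Pow(Add(w, 78), -1))) = Add(8, Mul(Add(Z, w), Pow(Add(78, w), -1))) = Add(8, Mul(Pow(Add(78, w), -1), Add(Z, w))))
Mul(35965, Pow(Function('C')(199, 205), -1)) = Mul(35965, Pow(Mul(Pow(Add(78, 199), -1), Add(624, 205, Mul(9, 199))), -1)) = Mul(35965, Pow(Mul(Pow(277, -1), Add(624, 205, 1791)), -1)) = Mul(35965, Pow(Mul(Rational(1, 277), 2620), -1)) = Mul(35965, Pow(Rational(2620, 277), -1)) = Mul(35965, Rational(277, 2620)) = Rational(1992461, 524)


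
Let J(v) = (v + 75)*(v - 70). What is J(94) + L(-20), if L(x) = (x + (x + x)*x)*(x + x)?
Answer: -27144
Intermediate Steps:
J(v) = (-70 + v)*(75 + v) (J(v) = (75 + v)*(-70 + v) = (-70 + v)*(75 + v))
L(x) = 2*x*(x + 2*x²) (L(x) = (x + (2*x)*x)*(2*x) = (x + 2*x²)*(2*x) = 2*x*(x + 2*x²))
J(94) + L(-20) = (-5250 + 94² + 5*94) + (-20)²*(2 + 4*(-20)) = (-5250 + 8836 + 470) + 400*(2 - 80) = 4056 + 400*(-78) = 4056 - 31200 = -27144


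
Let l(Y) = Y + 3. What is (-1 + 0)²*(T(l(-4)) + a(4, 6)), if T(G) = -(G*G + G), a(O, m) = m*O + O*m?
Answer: 48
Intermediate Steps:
l(Y) = 3 + Y
a(O, m) = 2*O*m (a(O, m) = O*m + O*m = 2*O*m)
T(G) = -G - G² (T(G) = -(G² + G) = -(G + G²) = -G - G²)
(-1 + 0)²*(T(l(-4)) + a(4, 6)) = (-1 + 0)²*(-(3 - 4)*(1 + (3 - 4)) + 2*4*6) = (-1)²*(-1*(-1)*(1 - 1) + 48) = 1*(-1*(-1)*0 + 48) = 1*(0 + 48) = 1*48 = 48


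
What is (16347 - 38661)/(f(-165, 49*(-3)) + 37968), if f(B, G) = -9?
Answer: -7438/12653 ≈ -0.58784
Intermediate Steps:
(16347 - 38661)/(f(-165, 49*(-3)) + 37968) = (16347 - 38661)/(-9 + 37968) = -22314/37959 = -22314*1/37959 = -7438/12653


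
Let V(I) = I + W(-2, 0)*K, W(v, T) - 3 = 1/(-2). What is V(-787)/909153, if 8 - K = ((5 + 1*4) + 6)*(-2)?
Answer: -692/909153 ≈ -0.00076115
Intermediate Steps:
W(v, T) = 5/2 (W(v, T) = 3 + 1/(-2) = 3 - 1/2 = 5/2)
K = 38 (K = 8 - ((5 + 1*4) + 6)*(-2) = 8 - ((5 + 4) + 6)*(-2) = 8 - (9 + 6)*(-2) = 8 - 15*(-2) = 8 - 1*(-30) = 8 + 30 = 38)
V(I) = 95 + I (V(I) = I + (5/2)*38 = I + 95 = 95 + I)
V(-787)/909153 = (95 - 787)/909153 = -692*1/909153 = -692/909153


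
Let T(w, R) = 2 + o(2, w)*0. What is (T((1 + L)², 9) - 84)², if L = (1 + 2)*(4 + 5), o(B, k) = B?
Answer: 6724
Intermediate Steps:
L = 27 (L = 3*9 = 27)
T(w, R) = 2 (T(w, R) = 2 + 2*0 = 2 + 0 = 2)
(T((1 + L)², 9) - 84)² = (2 - 84)² = (-82)² = 6724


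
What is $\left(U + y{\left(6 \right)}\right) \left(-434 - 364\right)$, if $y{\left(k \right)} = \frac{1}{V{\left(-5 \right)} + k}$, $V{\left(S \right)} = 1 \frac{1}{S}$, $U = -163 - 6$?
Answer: $\frac{3907008}{29} \approx 1.3472 \cdot 10^{5}$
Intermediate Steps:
$U = -169$ ($U = -163 - 6 = -169$)
$V{\left(S \right)} = \frac{1}{S}$
$y{\left(k \right)} = \frac{1}{- \frac{1}{5} + k}$ ($y{\left(k \right)} = \frac{1}{\frac{1}{-5} + k} = \frac{1}{- \frac{1}{5} + k}$)
$\left(U + y{\left(6 \right)}\right) \left(-434 - 364\right) = \left(-169 + \frac{5}{-1 + 5 \cdot 6}\right) \left(-434 - 364\right) = \left(-169 + \frac{5}{-1 + 30}\right) \left(-798\right) = \left(-169 + \frac{5}{29}\right) \left(-798\right) = \left(- \frac{4896}{29}\right) \left(-798\right) = \frac{3907008}{29}$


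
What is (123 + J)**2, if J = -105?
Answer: 324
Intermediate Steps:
(123 + J)**2 = (123 - 105)**2 = 18**2 = 324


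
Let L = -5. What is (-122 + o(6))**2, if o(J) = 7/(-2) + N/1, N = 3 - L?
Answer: 55225/4 ≈ 13806.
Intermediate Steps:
N = 8 (N = 3 - 1*(-5) = 3 + 5 = 8)
o(J) = 9/2 (o(J) = 7/(-2) + 8/1 = 7*(-1/2) + 8*1 = -7/2 + 8 = 9/2)
(-122 + o(6))**2 = (-122 + 9/2)**2 = (-235/2)**2 = 55225/4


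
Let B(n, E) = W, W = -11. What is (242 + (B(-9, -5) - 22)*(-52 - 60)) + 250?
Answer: 4188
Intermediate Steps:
B(n, E) = -11
(242 + (B(-9, -5) - 22)*(-52 - 60)) + 250 = (242 + (-11 - 22)*(-52 - 60)) + 250 = (242 - 33*(-112)) + 250 = (242 + 3696) + 250 = 3938 + 250 = 4188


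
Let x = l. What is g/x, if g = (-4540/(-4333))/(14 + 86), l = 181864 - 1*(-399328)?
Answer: 227/12591524680 ≈ 1.8028e-8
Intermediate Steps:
l = 581192 (l = 181864 + 399328 = 581192)
x = 581192
g = 227/21665 (g = (-4540*(-1/4333))/100 = (1/100)*(4540/4333) = 227/21665 ≈ 0.010478)
g/x = (227/21665)/581192 = (227/21665)*(1/581192) = 227/12591524680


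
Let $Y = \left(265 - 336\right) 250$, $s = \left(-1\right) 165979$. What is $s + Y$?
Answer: $-183729$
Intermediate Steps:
$s = -165979$
$Y = -17750$ ($Y = \left(-71\right) 250 = -17750$)
$s + Y = -165979 - 17750 = -183729$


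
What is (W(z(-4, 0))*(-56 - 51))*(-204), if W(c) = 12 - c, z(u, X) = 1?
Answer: 240108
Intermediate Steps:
(W(z(-4, 0))*(-56 - 51))*(-204) = ((12 - 1*1)*(-56 - 51))*(-204) = ((12 - 1)*(-107))*(-204) = (11*(-107))*(-204) = -1177*(-204) = 240108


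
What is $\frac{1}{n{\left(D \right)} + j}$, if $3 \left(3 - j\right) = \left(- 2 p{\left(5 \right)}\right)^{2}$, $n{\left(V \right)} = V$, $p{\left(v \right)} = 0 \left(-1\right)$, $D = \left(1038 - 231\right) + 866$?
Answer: $\frac{1}{1676} \approx 0.00059666$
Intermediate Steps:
$D = 1673$ ($D = 807 + 866 = 1673$)
$p{\left(v \right)} = 0$
$j = 3$ ($j = 3 - \frac{\left(\left(-2\right) 0\right)^{2}}{3} = 3 - \frac{0^{2}}{3} = 3 - 0 = 3 + 0 = 3$)
$\frac{1}{n{\left(D \right)} + j} = \frac{1}{1673 + 3} = \frac{1}{1676}$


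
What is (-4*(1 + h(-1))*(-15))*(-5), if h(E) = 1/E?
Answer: 0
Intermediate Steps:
(-4*(1 + h(-1))*(-15))*(-5) = (-4*(1 + 1/(-1))*(-15))*(-5) = (-4*(1 - 1)*(-15))*(-5) = (-4*0*(-15))*(-5) = (0*(-15))*(-5) = 0*(-5) = 0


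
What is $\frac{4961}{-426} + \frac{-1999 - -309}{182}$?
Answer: $- \frac{62417}{2982} \approx -20.931$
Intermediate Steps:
$\frac{4961}{-426} + \frac{-1999 - -309}{182} = 4961 \left(- \frac{1}{426}\right) + \left(-1999 + 309\right) \frac{1}{182} = - \frac{4961}{426} - \frac{65}{7} = - \frac{62417}{2982}$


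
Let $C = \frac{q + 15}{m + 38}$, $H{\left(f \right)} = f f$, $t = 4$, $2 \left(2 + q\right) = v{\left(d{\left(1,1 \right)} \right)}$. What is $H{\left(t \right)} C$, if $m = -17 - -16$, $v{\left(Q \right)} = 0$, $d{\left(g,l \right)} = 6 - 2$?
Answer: $\frac{208}{37} \approx 5.6216$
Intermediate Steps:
$d{\left(g,l \right)} = 4$ ($d{\left(g,l \right)} = 6 - 2 = 4$)
$q = -2$ ($q = -2 + \frac{1}{2} \cdot 0 = -2 + 0 = -2$)
$m = -1$ ($m = -17 + 16 = -1$)
$H{\left(f \right)} = f^{2}$
$C = \frac{13}{37}$ ($C = \frac{-2 + 15}{-1 + 38} = \frac{13}{37} \approx 0.35135$)
$H{\left(t \right)} C = 4^{2} \cdot \frac{13}{37} = 16 \cdot \frac{13}{37} = \frac{208}{37}$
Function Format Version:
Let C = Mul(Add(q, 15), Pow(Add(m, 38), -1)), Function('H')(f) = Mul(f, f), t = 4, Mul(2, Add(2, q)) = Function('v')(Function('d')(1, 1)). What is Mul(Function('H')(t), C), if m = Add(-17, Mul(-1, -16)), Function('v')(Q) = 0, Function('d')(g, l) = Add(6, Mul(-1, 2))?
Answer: Rational(208, 37) ≈ 5.6216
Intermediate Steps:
Function('d')(g, l) = 4 (Function('d')(g, l) = Add(6, -2) = 4)
q = -2 (q = Add(-2, Mul(Rational(1, 2), 0)) = Add(-2, 0) = -2)
m = -1 (m = Add(-17, 16) = -1)
Function('H')(f) = Pow(f, 2)
C = Rational(13, 37) (C = Mul(Add(-2, 15), Pow(Add(-1, 38), -1)) = Mul(13, Pow(37, -1)) = Mul(13, Rational(1, 37)) = Rational(13, 37) ≈ 0.35135)
Mul(Function('H')(t), C) = Mul(Pow(4, 2), Rational(13, 37)) = Mul(16, Rational(13, 37)) = Rational(208, 37)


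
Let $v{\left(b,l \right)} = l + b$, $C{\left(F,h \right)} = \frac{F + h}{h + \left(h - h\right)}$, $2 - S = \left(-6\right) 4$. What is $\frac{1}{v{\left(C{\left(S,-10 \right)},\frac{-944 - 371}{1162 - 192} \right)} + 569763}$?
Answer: $\frac{970}{552667243} \approx 1.7551 \cdot 10^{-6}$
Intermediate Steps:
$S = 26$ ($S = 2 - \left(-6\right) 4 = 2 - -24 = 2 + 24 = 26$)
$C{\left(F,h \right)} = \frac{F + h}{h}$ ($C{\left(F,h \right)} = \frac{F + h}{h + 0} = \frac{F + h}{h}$)
$v{\left(b,l \right)} = b + l$
$\frac{1}{v{\left(C{\left(S,-10 \right)},\frac{-944 - 371}{1162 - 192} \right)} + 569763} = \frac{1}{\left(\frac{26 - 10}{-10} + \frac{-944 - 371}{1162 - 192}\right) + 569763} = \frac{1}{\left(\left(- \frac{1}{10}\right) 16 - \frac{1315}{970}\right) + 569763} = \frac{1}{\left(- \frac{8}{5} - \frac{263}{194}\right) + 569763} = \frac{1}{- \frac{2867}{970} + 569763} = \frac{1}{\frac{552667243}{970}} = \frac{970}{552667243}$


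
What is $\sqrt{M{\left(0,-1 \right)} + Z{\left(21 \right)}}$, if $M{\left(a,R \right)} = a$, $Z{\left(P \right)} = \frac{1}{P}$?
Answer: $\frac{\sqrt{21}}{21} \approx 0.21822$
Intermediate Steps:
$\sqrt{M{\left(0,-1 \right)} + Z{\left(21 \right)}} = \sqrt{0 + \frac{1}{21}} = \sqrt{\frac{1}{21}} = \frac{\sqrt{21}}{21}$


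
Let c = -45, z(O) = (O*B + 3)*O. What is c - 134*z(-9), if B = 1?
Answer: -7281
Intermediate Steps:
z(O) = O*(3 + O) (z(O) = (O*1 + 3)*O = (O + 3)*O = (3 + O)*O = O*(3 + O))
c - 134*z(-9) = -45 - (-1206)*(3 - 9) = -45 - (-1206)*(-6) = -45 - 134*54 = -45 - 7236 = -7281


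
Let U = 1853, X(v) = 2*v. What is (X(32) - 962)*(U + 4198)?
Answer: -5433798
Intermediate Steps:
(X(32) - 962)*(U + 4198) = (2*32 - 962)*(1853 + 4198) = (64 - 962)*6051 = -898*6051 = -5433798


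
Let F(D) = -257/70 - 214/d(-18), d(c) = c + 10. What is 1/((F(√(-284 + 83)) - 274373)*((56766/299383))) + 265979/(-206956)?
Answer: -289964624781881833/225615636158178372 ≈ -1.2852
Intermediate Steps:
d(c) = 10 + c
F(D) = 3231/140 (F(D) = -257/70 - 214/(10 - 18) = -257*1/70 - 214/(-8) = -257/70 - 214*(-⅛) = -257/70 + 107/4 = 3231/140)
1/((F(√(-284 + 83)) - 274373)*((56766/299383))) + 265979/(-206956) = 1/((3231/140 - 274373)*((56766/299383))) + 265979/(-206956) = 1/((-38408989/140)*((56766*(1/299383)))) + 265979*(-1/206956) = -140/(38408989*56766/299383) - 265979/206956 = -140/38408989*299383/56766 - 265979/206956 = -20956810/1090162334787 - 265979/206956 = -289964624781881833/225615636158178372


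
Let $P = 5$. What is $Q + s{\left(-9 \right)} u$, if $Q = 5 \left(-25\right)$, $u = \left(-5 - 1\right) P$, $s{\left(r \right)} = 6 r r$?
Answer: $-14705$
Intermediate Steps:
$s{\left(r \right)} = 6 r^{2}$
$u = -30$ ($u = \left(-5 - 1\right) 5 = \left(-6\right) 5 = -30$)
$Q = -125$
$Q + s{\left(-9 \right)} u = -125 + 6 \left(-9\right)^{2} \left(-30\right) = -125 + 6 \cdot 81 \left(-30\right) = -125 + 486 \left(-30\right) = -125 - 14580 = -14705$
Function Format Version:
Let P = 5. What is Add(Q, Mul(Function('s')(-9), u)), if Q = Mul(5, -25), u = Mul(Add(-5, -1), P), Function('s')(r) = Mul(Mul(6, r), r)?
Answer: -14705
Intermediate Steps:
Function('s')(r) = Mul(6, Pow(r, 2))
u = -30 (u = Mul(Add(-5, -1), 5) = Mul(-6, 5) = -30)
Q = -125
Add(Q, Mul(Function('s')(-9), u)) = Add(-125, Mul(Mul(6, Pow(-9, 2)), -30)) = Add(-125, Mul(Mul(6, 81), -30)) = Add(-125, Mul(486, -30)) = Add(-125, -14580) = -14705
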